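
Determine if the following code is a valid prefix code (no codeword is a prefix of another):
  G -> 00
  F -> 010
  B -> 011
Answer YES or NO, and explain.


Checking each pair (does one codeword prefix another?):
  G='00' vs F='010': no prefix
  G='00' vs B='011': no prefix
  F='010' vs G='00': no prefix
  F='010' vs B='011': no prefix
  B='011' vs G='00': no prefix
  B='011' vs F='010': no prefix
No violation found over all pairs.

YES -- this is a valid prefix code. No codeword is a prefix of any other codeword.


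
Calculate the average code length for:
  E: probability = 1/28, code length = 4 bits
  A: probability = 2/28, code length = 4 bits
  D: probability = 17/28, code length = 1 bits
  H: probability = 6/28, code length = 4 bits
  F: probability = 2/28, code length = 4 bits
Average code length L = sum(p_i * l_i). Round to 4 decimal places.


Weighted contributions p_i * l_i:
  E: (1/28) * 4 = 4/28
  A: (2/28) * 4 = 8/28
  D: (17/28) * 1 = 17/28
  H: (6/28) * 4 = 24/28
  F: (2/28) * 4 = 8/28
Sum = (4 + 8 + 17 + 24 + 8)/28 = 61/28

L = 61/28 = 2.1786 bits/symbol


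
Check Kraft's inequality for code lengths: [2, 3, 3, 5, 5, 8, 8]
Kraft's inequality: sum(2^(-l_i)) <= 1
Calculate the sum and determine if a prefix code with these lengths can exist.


Sum = 2^(-2) + 2^(-3) + 2^(-3) + 2^(-5) + 2^(-5) + 2^(-8) + 2^(-8)
    = 0.25 + 0.125 + 0.125 + 0.03125 + 0.03125 + 0.00390625 + 0.00390625
    = 146/256 = 0.5703125
Since 0.5703125 <= 1, Kraft's inequality IS satisfied.
A prefix code with these lengths CAN exist.

Kraft sum = 0.5703125. Satisfied.


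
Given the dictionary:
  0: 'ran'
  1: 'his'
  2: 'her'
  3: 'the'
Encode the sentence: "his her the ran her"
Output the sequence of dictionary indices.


Look up each word in the dictionary:
  'his' -> 1
  'her' -> 2
  'the' -> 3
  'ran' -> 0
  'her' -> 2

Encoded: [1, 2, 3, 0, 2]


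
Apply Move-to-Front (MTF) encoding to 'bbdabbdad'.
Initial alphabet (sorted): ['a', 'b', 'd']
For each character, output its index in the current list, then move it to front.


MTF encoding:
'b': index 1 in ['a', 'b', 'd'] -> ['b', 'a', 'd']
'b': index 0 in ['b', 'a', 'd'] -> ['b', 'a', 'd']
'd': index 2 in ['b', 'a', 'd'] -> ['d', 'b', 'a']
'a': index 2 in ['d', 'b', 'a'] -> ['a', 'd', 'b']
'b': index 2 in ['a', 'd', 'b'] -> ['b', 'a', 'd']
'b': index 0 in ['b', 'a', 'd'] -> ['b', 'a', 'd']
'd': index 2 in ['b', 'a', 'd'] -> ['d', 'b', 'a']
'a': index 2 in ['d', 'b', 'a'] -> ['a', 'd', 'b']
'd': index 1 in ['a', 'd', 'b'] -> ['d', 'a', 'b']


Output: [1, 0, 2, 2, 2, 0, 2, 2, 1]


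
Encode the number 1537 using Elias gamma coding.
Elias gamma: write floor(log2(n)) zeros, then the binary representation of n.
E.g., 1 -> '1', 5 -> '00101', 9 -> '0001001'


num_bits = floor(log2(1537)) + 1 = 11
leading_zeros = num_bits - 1 = 10
binary(1537) = 11000000001

Elias gamma(1537) = '0000000000' + '11000000001' = 000000000011000000001 (21 bits)


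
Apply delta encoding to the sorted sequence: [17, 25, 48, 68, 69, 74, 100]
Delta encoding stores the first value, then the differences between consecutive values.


First value: 17
Deltas:
  25 - 17 = 8
  48 - 25 = 23
  68 - 48 = 20
  69 - 68 = 1
  74 - 69 = 5
  100 - 74 = 26


Delta encoded: [17, 8, 23, 20, 1, 5, 26]


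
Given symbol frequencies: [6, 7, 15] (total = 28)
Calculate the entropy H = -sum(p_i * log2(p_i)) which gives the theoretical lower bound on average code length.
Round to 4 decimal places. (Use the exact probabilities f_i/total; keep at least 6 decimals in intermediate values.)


Per-symbol terms -p_i * log2(p_i) with p_i = f_i/28:
  p = 6/28 = 0.214286: log2(p) = -2.222392, -p*log2(p) = 0.476227
  p = 7/28 = 0.250000: log2(p) = -2.000000, -p*log2(p) = 0.500000
  p = 15/28 = 0.535714: log2(p) = -0.900464, -p*log2(p) = 0.482392
H = 0.476227 + 0.500000 + 0.482392 = 1.458619

H = 1.4586 bits/symbol


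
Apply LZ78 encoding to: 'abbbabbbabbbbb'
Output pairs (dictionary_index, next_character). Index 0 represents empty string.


LZ78 encoding steps:
Dictionary: {0: ''}
Step 1: w='' (idx 0), next='a' -> output (0, 'a'), add 'a' as idx 1
Step 2: w='' (idx 0), next='b' -> output (0, 'b'), add 'b' as idx 2
Step 3: w='b' (idx 2), next='b' -> output (2, 'b'), add 'bb' as idx 3
Step 4: w='a' (idx 1), next='b' -> output (1, 'b'), add 'ab' as idx 4
Step 5: w='bb' (idx 3), next='a' -> output (3, 'a'), add 'bba' as idx 5
Step 6: w='bb' (idx 3), next='b' -> output (3, 'b'), add 'bbb' as idx 6
Step 7: w='bb' (idx 3), end of input -> output (3, '')


Encoded: [(0, 'a'), (0, 'b'), (2, 'b'), (1, 'b'), (3, 'a'), (3, 'b'), (3, '')]


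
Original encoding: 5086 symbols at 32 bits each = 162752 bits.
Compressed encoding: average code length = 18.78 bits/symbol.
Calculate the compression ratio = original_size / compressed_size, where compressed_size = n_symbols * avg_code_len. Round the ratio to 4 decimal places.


original_size = n_symbols * orig_bits = 5086 * 32 = 162752 bits
compressed_size = n_symbols * avg_code_len = 5086 * 18.78 = 95515.08 bits
ratio = original_size / compressed_size = 162752 / 95515.08 = 1.7039

Compression ratio = 1.7039


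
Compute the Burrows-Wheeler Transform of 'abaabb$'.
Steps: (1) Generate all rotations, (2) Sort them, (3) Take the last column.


Rotations (sorted):
  0: $abaabb -> last char: b
  1: aabb$ab -> last char: b
  2: abaabb$ -> last char: $
  3: abb$aba -> last char: a
  4: b$abaab -> last char: b
  5: baabb$a -> last char: a
  6: bb$abaa -> last char: a


BWT = bb$abaa


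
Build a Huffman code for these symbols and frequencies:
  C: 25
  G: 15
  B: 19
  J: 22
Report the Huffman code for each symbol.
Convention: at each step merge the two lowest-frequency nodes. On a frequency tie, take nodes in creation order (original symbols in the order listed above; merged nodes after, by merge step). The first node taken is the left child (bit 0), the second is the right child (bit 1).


Huffman tree construction:
Step 1: Merge G(15) + B(19) = 34
Step 2: Merge J(22) + C(25) = 47
Step 3: Merge (G+B)(34) + (J+C)(47) = 81
Read each symbol's code off the tree from the root (left child = 0, right child = 1).

Codes:
  C: 11 (length 2)
  G: 00 (length 2)
  B: 01 (length 2)
  J: 10 (length 2)
Average code length: 162/81 = 2.0000 bits/symbol


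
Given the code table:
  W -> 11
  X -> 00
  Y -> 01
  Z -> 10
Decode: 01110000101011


Decoding:
01 -> Y
11 -> W
00 -> X
00 -> X
10 -> Z
10 -> Z
11 -> W


Result: YWXXZZW


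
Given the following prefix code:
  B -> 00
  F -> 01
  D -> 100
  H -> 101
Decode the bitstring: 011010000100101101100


Decoding step by step:
Bits 01 -> F
Bits 101 -> H
Bits 00 -> B
Bits 00 -> B
Bits 100 -> D
Bits 101 -> H
Bits 101 -> H
Bits 100 -> D


Decoded message: FHBBDHHD


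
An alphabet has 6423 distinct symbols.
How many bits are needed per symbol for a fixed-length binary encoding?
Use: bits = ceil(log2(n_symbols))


log2(6423) = 12.649
Bracket: 2^12 = 4096 < 6423 <= 2^13 = 8192
So ceil(log2(6423)) = 13

bits = ceil(log2(6423)) = ceil(12.649) = 13 bits


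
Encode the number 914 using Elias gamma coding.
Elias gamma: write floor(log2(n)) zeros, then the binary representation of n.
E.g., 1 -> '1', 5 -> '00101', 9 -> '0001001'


num_bits = floor(log2(914)) + 1 = 10
leading_zeros = num_bits - 1 = 9
binary(914) = 1110010010

Elias gamma(914) = '000000000' + '1110010010' = 0000000001110010010 (19 bits)


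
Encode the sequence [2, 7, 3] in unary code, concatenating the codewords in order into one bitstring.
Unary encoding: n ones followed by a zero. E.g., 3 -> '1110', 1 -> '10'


Encode each number as n ones followed by a terminating 0:
  2 -> 110 (3 bits)
  7 -> 11111110 (8 bits)
  3 -> 1110 (4 bits)
Total length = 3 + 8 + 4 = 15 bits.

Unary([2, 7, 3]) = 110111111101110 (15 bits)


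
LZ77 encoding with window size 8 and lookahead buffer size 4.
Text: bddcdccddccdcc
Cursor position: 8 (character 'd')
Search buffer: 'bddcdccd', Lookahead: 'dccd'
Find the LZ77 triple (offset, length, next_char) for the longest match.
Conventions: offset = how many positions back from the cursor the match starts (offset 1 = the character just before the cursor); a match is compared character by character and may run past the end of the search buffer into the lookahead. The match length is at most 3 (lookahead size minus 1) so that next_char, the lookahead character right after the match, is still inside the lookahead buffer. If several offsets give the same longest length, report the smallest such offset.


Try each offset into the search buffer:
  offset=1 (pos 7, char 'd'): match length 1
  offset=2 (pos 6, char 'c'): match length 0
  offset=3 (pos 5, char 'c'): match length 0
  offset=4 (pos 4, char 'd'): match length 3
  offset=5 (pos 3, char 'c'): match length 0
  offset=6 (pos 2, char 'd'): match length 2
  offset=7 (pos 1, char 'd'): match length 1
  offset=8 (pos 0, char 'b'): match length 0
Longest match has length 3 at offset 4.
next_char = character at position 8 + 3 = 11 -> 'd'

Best match: offset=4, length=3 (matching 'dcc' starting at position 4)
LZ77 triple: (4, 3, 'd')


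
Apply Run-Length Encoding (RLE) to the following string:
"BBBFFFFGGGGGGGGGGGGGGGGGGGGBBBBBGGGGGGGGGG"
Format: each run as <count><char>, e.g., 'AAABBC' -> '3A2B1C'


Scanning runs left to right:
  i=0: run of 'B' x 3 -> '3B'
  i=3: run of 'F' x 4 -> '4F'
  i=7: run of 'G' x 20 -> '20G'
  i=27: run of 'B' x 5 -> '5B'
  i=32: run of 'G' x 10 -> '10G'

RLE = 3B4F20G5B10G


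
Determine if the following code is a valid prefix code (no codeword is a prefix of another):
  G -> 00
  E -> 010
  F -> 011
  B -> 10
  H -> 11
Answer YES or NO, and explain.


Checking each pair (does one codeword prefix another?):
  G='00' vs E='010': no prefix
  G='00' vs F='011': no prefix
  G='00' vs B='10': no prefix
  G='00' vs H='11': no prefix
  E='010' vs G='00': no prefix
  E='010' vs F='011': no prefix
  E='010' vs B='10': no prefix
  E='010' vs H='11': no prefix
  F='011' vs G='00': no prefix
  F='011' vs E='010': no prefix
  F='011' vs B='10': no prefix
  F='011' vs H='11': no prefix
  B='10' vs G='00': no prefix
  B='10' vs E='010': no prefix
  B='10' vs F='011': no prefix
  B='10' vs H='11': no prefix
  H='11' vs G='00': no prefix
  H='11' vs E='010': no prefix
  H='11' vs F='011': no prefix
  H='11' vs B='10': no prefix
No violation found over all pairs.

YES -- this is a valid prefix code. No codeword is a prefix of any other codeword.


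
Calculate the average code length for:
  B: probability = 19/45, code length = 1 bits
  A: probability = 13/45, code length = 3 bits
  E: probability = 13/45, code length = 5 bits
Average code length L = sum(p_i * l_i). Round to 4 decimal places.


Weighted contributions p_i * l_i:
  B: (19/45) * 1 = 19/45
  A: (13/45) * 3 = 39/45
  E: (13/45) * 5 = 65/45
Sum = (19 + 39 + 65)/45 = 123/45

L = 123/45 = 2.7333 bits/symbol


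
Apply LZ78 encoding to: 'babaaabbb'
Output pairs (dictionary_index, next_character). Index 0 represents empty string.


LZ78 encoding steps:
Dictionary: {0: ''}
Step 1: w='' (idx 0), next='b' -> output (0, 'b'), add 'b' as idx 1
Step 2: w='' (idx 0), next='a' -> output (0, 'a'), add 'a' as idx 2
Step 3: w='b' (idx 1), next='a' -> output (1, 'a'), add 'ba' as idx 3
Step 4: w='a' (idx 2), next='a' -> output (2, 'a'), add 'aa' as idx 4
Step 5: w='b' (idx 1), next='b' -> output (1, 'b'), add 'bb' as idx 5
Step 6: w='b' (idx 1), end of input -> output (1, '')


Encoded: [(0, 'b'), (0, 'a'), (1, 'a'), (2, 'a'), (1, 'b'), (1, '')]


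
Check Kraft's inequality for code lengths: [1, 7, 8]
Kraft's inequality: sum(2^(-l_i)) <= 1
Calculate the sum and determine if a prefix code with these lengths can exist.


Sum = 2^(-1) + 2^(-7) + 2^(-8)
    = 0.5 + 0.0078125 + 0.00390625
    = 131/256 = 0.51171875
Since 0.51171875 <= 1, Kraft's inequality IS satisfied.
A prefix code with these lengths CAN exist.

Kraft sum = 0.51171875. Satisfied.


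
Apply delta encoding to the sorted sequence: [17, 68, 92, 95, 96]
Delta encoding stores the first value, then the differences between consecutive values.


First value: 17
Deltas:
  68 - 17 = 51
  92 - 68 = 24
  95 - 92 = 3
  96 - 95 = 1


Delta encoded: [17, 51, 24, 3, 1]


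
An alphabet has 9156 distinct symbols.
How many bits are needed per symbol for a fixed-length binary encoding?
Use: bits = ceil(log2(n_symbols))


log2(9156) = 13.1605
Bracket: 2^13 = 8192 < 9156 <= 2^14 = 16384
So ceil(log2(9156)) = 14

bits = ceil(log2(9156)) = ceil(13.1605) = 14 bits


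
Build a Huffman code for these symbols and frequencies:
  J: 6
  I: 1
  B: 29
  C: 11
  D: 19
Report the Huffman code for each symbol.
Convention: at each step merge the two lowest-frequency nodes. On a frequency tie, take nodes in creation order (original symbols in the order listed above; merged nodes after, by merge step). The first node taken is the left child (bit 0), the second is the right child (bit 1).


Huffman tree construction:
Step 1: Merge I(1) + J(6) = 7
Step 2: Merge (I+J)(7) + C(11) = 18
Step 3: Merge ((I+J)+C)(18) + D(19) = 37
Step 4: Merge B(29) + (((I+J)+C)+D)(37) = 66
Read each symbol's code off the tree from the root (left child = 0, right child = 1).

Codes:
  J: 1001 (length 4)
  I: 1000 (length 4)
  B: 0 (length 1)
  C: 101 (length 3)
  D: 11 (length 2)
Average code length: 128/66 = 1.9394 bits/symbol


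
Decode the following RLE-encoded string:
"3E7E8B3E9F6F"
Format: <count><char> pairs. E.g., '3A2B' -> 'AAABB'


Expanding each <count><char> pair:
  3E -> 'EEE'
  7E -> 'EEEEEEE'
  8B -> 'BBBBBBBB'
  3E -> 'EEE'
  9F -> 'FFFFFFFFF'
  6F -> 'FFFFFF'

Decoded = EEEEEEEEEEBBBBBBBBEEEFFFFFFFFFFFFFFF


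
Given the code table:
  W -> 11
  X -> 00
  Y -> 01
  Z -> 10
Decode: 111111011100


Decoding:
11 -> W
11 -> W
11 -> W
01 -> Y
11 -> W
00 -> X


Result: WWWYWX


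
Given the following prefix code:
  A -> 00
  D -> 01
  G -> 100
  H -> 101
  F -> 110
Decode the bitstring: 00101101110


Decoding step by step:
Bits 00 -> A
Bits 101 -> H
Bits 101 -> H
Bits 110 -> F


Decoded message: AHHF


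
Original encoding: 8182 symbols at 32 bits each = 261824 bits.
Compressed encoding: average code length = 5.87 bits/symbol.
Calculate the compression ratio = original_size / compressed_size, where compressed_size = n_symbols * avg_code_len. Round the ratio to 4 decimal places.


original_size = n_symbols * orig_bits = 8182 * 32 = 261824 bits
compressed_size = n_symbols * avg_code_len = 8182 * 5.87 = 48028.34 bits
ratio = original_size / compressed_size = 261824 / 48028.34 = 5.4514

Compression ratio = 5.4514


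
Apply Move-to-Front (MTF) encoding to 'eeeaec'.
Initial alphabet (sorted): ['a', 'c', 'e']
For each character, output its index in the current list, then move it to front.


MTF encoding:
'e': index 2 in ['a', 'c', 'e'] -> ['e', 'a', 'c']
'e': index 0 in ['e', 'a', 'c'] -> ['e', 'a', 'c']
'e': index 0 in ['e', 'a', 'c'] -> ['e', 'a', 'c']
'a': index 1 in ['e', 'a', 'c'] -> ['a', 'e', 'c']
'e': index 1 in ['a', 'e', 'c'] -> ['e', 'a', 'c']
'c': index 2 in ['e', 'a', 'c'] -> ['c', 'e', 'a']


Output: [2, 0, 0, 1, 1, 2]


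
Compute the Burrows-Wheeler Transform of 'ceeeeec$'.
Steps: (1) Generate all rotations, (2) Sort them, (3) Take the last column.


Rotations (sorted):
  0: $ceeeeec -> last char: c
  1: c$ceeeee -> last char: e
  2: ceeeeec$ -> last char: $
  3: ec$ceeee -> last char: e
  4: eec$ceee -> last char: e
  5: eeec$cee -> last char: e
  6: eeeec$ce -> last char: e
  7: eeeeec$c -> last char: c


BWT = ce$eeeec


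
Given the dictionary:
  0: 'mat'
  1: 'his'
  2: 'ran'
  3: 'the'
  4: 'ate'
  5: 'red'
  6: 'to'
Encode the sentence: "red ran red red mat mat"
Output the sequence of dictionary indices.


Look up each word in the dictionary:
  'red' -> 5
  'ran' -> 2
  'red' -> 5
  'red' -> 5
  'mat' -> 0
  'mat' -> 0

Encoded: [5, 2, 5, 5, 0, 0]


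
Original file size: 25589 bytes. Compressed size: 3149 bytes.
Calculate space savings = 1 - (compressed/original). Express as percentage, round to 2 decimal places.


ratio = compressed/original = 3149/25589 = 0.123061
savings = 1 - ratio = 1 - 0.123061 = 0.876939
as a percentage: 0.876939 * 100 = 87.69%

Space savings = 1 - 3149/25589 = 87.69%


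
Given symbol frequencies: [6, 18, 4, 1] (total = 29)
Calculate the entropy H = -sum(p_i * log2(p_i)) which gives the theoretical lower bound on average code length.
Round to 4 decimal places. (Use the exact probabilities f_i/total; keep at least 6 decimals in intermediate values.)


Per-symbol terms -p_i * log2(p_i) with p_i = f_i/29:
  p = 6/29 = 0.206897: log2(p) = -2.273018, -p*log2(p) = 0.470280
  p = 18/29 = 0.620690: log2(p) = -0.688056, -p*log2(p) = 0.427069
  p = 4/29 = 0.137931: log2(p) = -2.857981, -p*log2(p) = 0.394204
  p = 1/29 = 0.034483: log2(p) = -4.857981, -p*log2(p) = 0.167517
H = 0.470280 + 0.427069 + 0.394204 + 0.167517 = 1.459070

H = 1.4591 bits/symbol


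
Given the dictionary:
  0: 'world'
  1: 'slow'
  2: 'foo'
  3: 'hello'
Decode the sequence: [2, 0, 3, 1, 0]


Look up each index in the dictionary:
  2 -> 'foo'
  0 -> 'world'
  3 -> 'hello'
  1 -> 'slow'
  0 -> 'world'

Decoded: "foo world hello slow world"


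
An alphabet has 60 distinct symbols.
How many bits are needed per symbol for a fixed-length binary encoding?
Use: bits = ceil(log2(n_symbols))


log2(60) = 5.9069
Bracket: 2^5 = 32 < 60 <= 2^6 = 64
So ceil(log2(60)) = 6

bits = ceil(log2(60)) = ceil(5.9069) = 6 bits


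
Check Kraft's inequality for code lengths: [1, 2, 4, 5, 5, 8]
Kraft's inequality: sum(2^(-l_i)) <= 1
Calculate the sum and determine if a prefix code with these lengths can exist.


Sum = 2^(-1) + 2^(-2) + 2^(-4) + 2^(-5) + 2^(-5) + 2^(-8)
    = 0.5 + 0.25 + 0.0625 + 0.03125 + 0.03125 + 0.00390625
    = 225/256 = 0.87890625
Since 0.87890625 <= 1, Kraft's inequality IS satisfied.
A prefix code with these lengths CAN exist.

Kraft sum = 0.87890625. Satisfied.


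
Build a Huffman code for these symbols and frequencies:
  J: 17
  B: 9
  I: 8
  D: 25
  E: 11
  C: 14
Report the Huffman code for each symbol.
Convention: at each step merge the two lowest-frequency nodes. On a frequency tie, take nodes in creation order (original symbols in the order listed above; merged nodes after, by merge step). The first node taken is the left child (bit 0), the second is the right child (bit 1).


Huffman tree construction:
Step 1: Merge I(8) + B(9) = 17
Step 2: Merge E(11) + C(14) = 25
Step 3: Merge J(17) + (I+B)(17) = 34
Step 4: Merge D(25) + (E+C)(25) = 50
Step 5: Merge (J+(I+B))(34) + (D+(E+C))(50) = 84
Read each symbol's code off the tree from the root (left child = 0, right child = 1).

Codes:
  J: 00 (length 2)
  B: 011 (length 3)
  I: 010 (length 3)
  D: 10 (length 2)
  E: 110 (length 3)
  C: 111 (length 3)
Average code length: 210/84 = 2.5000 bits/symbol


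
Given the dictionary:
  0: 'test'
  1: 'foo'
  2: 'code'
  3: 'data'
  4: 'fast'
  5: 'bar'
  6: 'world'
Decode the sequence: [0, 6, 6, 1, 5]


Look up each index in the dictionary:
  0 -> 'test'
  6 -> 'world'
  6 -> 'world'
  1 -> 'foo'
  5 -> 'bar'

Decoded: "test world world foo bar"


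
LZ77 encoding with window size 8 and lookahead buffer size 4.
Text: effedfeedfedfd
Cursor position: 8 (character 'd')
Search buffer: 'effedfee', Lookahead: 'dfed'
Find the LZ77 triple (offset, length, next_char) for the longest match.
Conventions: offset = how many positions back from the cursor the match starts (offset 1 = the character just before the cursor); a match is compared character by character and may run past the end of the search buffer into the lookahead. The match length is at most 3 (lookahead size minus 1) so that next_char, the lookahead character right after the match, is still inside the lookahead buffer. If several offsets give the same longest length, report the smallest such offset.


Try each offset into the search buffer:
  offset=1 (pos 7, char 'e'): match length 0
  offset=2 (pos 6, char 'e'): match length 0
  offset=3 (pos 5, char 'f'): match length 0
  offset=4 (pos 4, char 'd'): match length 3
  offset=5 (pos 3, char 'e'): match length 0
  offset=6 (pos 2, char 'f'): match length 0
  offset=7 (pos 1, char 'f'): match length 0
  offset=8 (pos 0, char 'e'): match length 0
Longest match has length 3 at offset 4.
next_char = character at position 8 + 3 = 11 -> 'd'

Best match: offset=4, length=3 (matching 'dfe' starting at position 4)
LZ77 triple: (4, 3, 'd')


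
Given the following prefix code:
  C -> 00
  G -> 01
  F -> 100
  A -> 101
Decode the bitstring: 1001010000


Decoding step by step:
Bits 100 -> F
Bits 101 -> A
Bits 00 -> C
Bits 00 -> C


Decoded message: FACC


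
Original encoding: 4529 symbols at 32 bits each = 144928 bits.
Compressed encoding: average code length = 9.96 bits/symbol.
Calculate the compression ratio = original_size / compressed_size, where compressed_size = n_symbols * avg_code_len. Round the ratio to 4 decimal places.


original_size = n_symbols * orig_bits = 4529 * 32 = 144928 bits
compressed_size = n_symbols * avg_code_len = 4529 * 9.96 = 45108.84 bits
ratio = original_size / compressed_size = 144928 / 45108.84 = 3.2129

Compression ratio = 3.2129


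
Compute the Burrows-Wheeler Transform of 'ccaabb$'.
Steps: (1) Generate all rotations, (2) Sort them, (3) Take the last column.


Rotations (sorted):
  0: $ccaabb -> last char: b
  1: aabb$cc -> last char: c
  2: abb$cca -> last char: a
  3: b$ccaab -> last char: b
  4: bb$ccaa -> last char: a
  5: caabb$c -> last char: c
  6: ccaabb$ -> last char: $


BWT = bcabac$


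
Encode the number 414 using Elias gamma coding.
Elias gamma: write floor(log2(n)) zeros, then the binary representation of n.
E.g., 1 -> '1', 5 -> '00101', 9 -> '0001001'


num_bits = floor(log2(414)) + 1 = 9
leading_zeros = num_bits - 1 = 8
binary(414) = 110011110

Elias gamma(414) = '00000000' + '110011110' = 00000000110011110 (17 bits)


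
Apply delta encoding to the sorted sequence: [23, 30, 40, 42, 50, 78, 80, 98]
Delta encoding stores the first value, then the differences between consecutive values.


First value: 23
Deltas:
  30 - 23 = 7
  40 - 30 = 10
  42 - 40 = 2
  50 - 42 = 8
  78 - 50 = 28
  80 - 78 = 2
  98 - 80 = 18


Delta encoded: [23, 7, 10, 2, 8, 28, 2, 18]


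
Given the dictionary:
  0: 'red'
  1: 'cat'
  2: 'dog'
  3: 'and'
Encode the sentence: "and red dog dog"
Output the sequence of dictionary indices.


Look up each word in the dictionary:
  'and' -> 3
  'red' -> 0
  'dog' -> 2
  'dog' -> 2

Encoded: [3, 0, 2, 2]


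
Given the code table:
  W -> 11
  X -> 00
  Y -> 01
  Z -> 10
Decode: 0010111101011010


Decoding:
00 -> X
10 -> Z
11 -> W
11 -> W
01 -> Y
01 -> Y
10 -> Z
10 -> Z


Result: XZWWYYZZ


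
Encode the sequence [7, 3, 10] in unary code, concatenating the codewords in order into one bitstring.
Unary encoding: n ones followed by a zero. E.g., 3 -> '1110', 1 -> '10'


Encode each number as n ones followed by a terminating 0:
  7 -> 11111110 (8 bits)
  3 -> 1110 (4 bits)
  10 -> 11111111110 (11 bits)
Total length = 8 + 4 + 11 = 23 bits.

Unary([7, 3, 10]) = 11111110111011111111110 (23 bits)


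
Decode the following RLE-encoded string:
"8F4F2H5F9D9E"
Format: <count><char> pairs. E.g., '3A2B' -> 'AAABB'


Expanding each <count><char> pair:
  8F -> 'FFFFFFFF'
  4F -> 'FFFF'
  2H -> 'HH'
  5F -> 'FFFFF'
  9D -> 'DDDDDDDDD'
  9E -> 'EEEEEEEEE'

Decoded = FFFFFFFFFFFFHHFFFFFDDDDDDDDDEEEEEEEEE


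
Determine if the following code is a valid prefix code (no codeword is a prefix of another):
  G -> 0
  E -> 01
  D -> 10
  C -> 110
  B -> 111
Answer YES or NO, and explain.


Checking each pair (does one codeword prefix another?):
  G='0' vs E='01': prefix -- VIOLATION

NO -- this is NOT a valid prefix code. G (0) is a prefix of E (01).


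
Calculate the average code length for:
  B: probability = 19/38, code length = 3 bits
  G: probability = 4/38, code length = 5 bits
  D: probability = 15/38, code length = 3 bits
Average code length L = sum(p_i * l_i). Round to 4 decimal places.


Weighted contributions p_i * l_i:
  B: (19/38) * 3 = 57/38
  G: (4/38) * 5 = 20/38
  D: (15/38) * 3 = 45/38
Sum = (57 + 20 + 45)/38 = 122/38

L = 122/38 = 3.2105 bits/symbol


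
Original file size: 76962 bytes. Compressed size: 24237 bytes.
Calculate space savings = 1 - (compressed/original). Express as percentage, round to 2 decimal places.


ratio = compressed/original = 24237/76962 = 0.314922
savings = 1 - ratio = 1 - 0.314922 = 0.685078
as a percentage: 0.685078 * 100 = 68.51%

Space savings = 1 - 24237/76962 = 68.51%


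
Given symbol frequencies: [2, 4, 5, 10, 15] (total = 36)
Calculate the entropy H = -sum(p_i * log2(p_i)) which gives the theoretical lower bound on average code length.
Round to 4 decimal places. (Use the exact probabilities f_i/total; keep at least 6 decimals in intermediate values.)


Per-symbol terms -p_i * log2(p_i) with p_i = f_i/36:
  p = 2/36 = 0.055556: log2(p) = -4.169925, -p*log2(p) = 0.231663
  p = 4/36 = 0.111111: log2(p) = -3.169925, -p*log2(p) = 0.352214
  p = 5/36 = 0.138889: log2(p) = -2.847997, -p*log2(p) = 0.395555
  p = 10/36 = 0.277778: log2(p) = -1.847997, -p*log2(p) = 0.513332
  p = 15/36 = 0.416667: log2(p) = -1.263034, -p*log2(p) = 0.526264
H = 0.231663 + 0.352214 + 0.395555 + 0.513332 + 0.526264 = 2.019028

H = 2.019 bits/symbol


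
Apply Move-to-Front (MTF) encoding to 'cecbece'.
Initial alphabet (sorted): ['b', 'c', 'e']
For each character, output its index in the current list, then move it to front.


MTF encoding:
'c': index 1 in ['b', 'c', 'e'] -> ['c', 'b', 'e']
'e': index 2 in ['c', 'b', 'e'] -> ['e', 'c', 'b']
'c': index 1 in ['e', 'c', 'b'] -> ['c', 'e', 'b']
'b': index 2 in ['c', 'e', 'b'] -> ['b', 'c', 'e']
'e': index 2 in ['b', 'c', 'e'] -> ['e', 'b', 'c']
'c': index 2 in ['e', 'b', 'c'] -> ['c', 'e', 'b']
'e': index 1 in ['c', 'e', 'b'] -> ['e', 'c', 'b']


Output: [1, 2, 1, 2, 2, 2, 1]


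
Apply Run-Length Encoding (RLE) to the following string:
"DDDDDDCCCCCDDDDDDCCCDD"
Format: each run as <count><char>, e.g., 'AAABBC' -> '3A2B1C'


Scanning runs left to right:
  i=0: run of 'D' x 6 -> '6D'
  i=6: run of 'C' x 5 -> '5C'
  i=11: run of 'D' x 6 -> '6D'
  i=17: run of 'C' x 3 -> '3C'
  i=20: run of 'D' x 2 -> '2D'

RLE = 6D5C6D3C2D


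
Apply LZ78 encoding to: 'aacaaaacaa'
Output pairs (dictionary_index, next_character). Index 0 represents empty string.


LZ78 encoding steps:
Dictionary: {0: ''}
Step 1: w='' (idx 0), next='a' -> output (0, 'a'), add 'a' as idx 1
Step 2: w='a' (idx 1), next='c' -> output (1, 'c'), add 'ac' as idx 2
Step 3: w='a' (idx 1), next='a' -> output (1, 'a'), add 'aa' as idx 3
Step 4: w='aa' (idx 3), next='c' -> output (3, 'c'), add 'aac' as idx 4
Step 5: w='aa' (idx 3), end of input -> output (3, '')


Encoded: [(0, 'a'), (1, 'c'), (1, 'a'), (3, 'c'), (3, '')]


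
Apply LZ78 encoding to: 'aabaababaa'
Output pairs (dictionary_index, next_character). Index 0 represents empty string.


LZ78 encoding steps:
Dictionary: {0: ''}
Step 1: w='' (idx 0), next='a' -> output (0, 'a'), add 'a' as idx 1
Step 2: w='a' (idx 1), next='b' -> output (1, 'b'), add 'ab' as idx 2
Step 3: w='a' (idx 1), next='a' -> output (1, 'a'), add 'aa' as idx 3
Step 4: w='' (idx 0), next='b' -> output (0, 'b'), add 'b' as idx 4
Step 5: w='ab' (idx 2), next='a' -> output (2, 'a'), add 'aba' as idx 5
Step 6: w='a' (idx 1), end of input -> output (1, '')


Encoded: [(0, 'a'), (1, 'b'), (1, 'a'), (0, 'b'), (2, 'a'), (1, '')]


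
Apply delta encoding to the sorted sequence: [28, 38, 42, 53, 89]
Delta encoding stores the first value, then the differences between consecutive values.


First value: 28
Deltas:
  38 - 28 = 10
  42 - 38 = 4
  53 - 42 = 11
  89 - 53 = 36


Delta encoded: [28, 10, 4, 11, 36]


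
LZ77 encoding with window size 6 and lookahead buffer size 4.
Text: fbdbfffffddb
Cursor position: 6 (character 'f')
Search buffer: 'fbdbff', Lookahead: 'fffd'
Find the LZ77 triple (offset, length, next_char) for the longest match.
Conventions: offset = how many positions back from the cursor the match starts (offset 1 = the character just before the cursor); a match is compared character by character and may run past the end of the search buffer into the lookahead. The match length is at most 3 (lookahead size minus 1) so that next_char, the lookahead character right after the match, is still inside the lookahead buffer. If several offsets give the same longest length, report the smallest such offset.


Try each offset into the search buffer:
  offset=1 (pos 5, char 'f'): match length 3
  offset=2 (pos 4, char 'f'): match length 3
  offset=3 (pos 3, char 'b'): match length 0
  offset=4 (pos 2, char 'd'): match length 0
  offset=5 (pos 1, char 'b'): match length 0
  offset=6 (pos 0, char 'f'): match length 1
Longest match has length 3, found at offsets 1, 2; take the smallest, offset 1.
next_char = character at position 6 + 3 = 9 -> 'd'

Best match: offset=1, length=3 (matching 'fff' starting at position 5)
LZ77 triple: (1, 3, 'd')


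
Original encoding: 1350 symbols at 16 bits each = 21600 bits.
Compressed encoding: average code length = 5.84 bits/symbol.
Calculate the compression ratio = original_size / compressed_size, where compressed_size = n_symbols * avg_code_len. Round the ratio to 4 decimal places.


original_size = n_symbols * orig_bits = 1350 * 16 = 21600 bits
compressed_size = n_symbols * avg_code_len = 1350 * 5.84 = 7884.0 bits
ratio = original_size / compressed_size = 21600 / 7884.0 = 2.7397

Compression ratio = 2.7397


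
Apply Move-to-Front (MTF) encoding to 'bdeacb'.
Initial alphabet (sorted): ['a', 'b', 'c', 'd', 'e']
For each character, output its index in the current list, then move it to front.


MTF encoding:
'b': index 1 in ['a', 'b', 'c', 'd', 'e'] -> ['b', 'a', 'c', 'd', 'e']
'd': index 3 in ['b', 'a', 'c', 'd', 'e'] -> ['d', 'b', 'a', 'c', 'e']
'e': index 4 in ['d', 'b', 'a', 'c', 'e'] -> ['e', 'd', 'b', 'a', 'c']
'a': index 3 in ['e', 'd', 'b', 'a', 'c'] -> ['a', 'e', 'd', 'b', 'c']
'c': index 4 in ['a', 'e', 'd', 'b', 'c'] -> ['c', 'a', 'e', 'd', 'b']
'b': index 4 in ['c', 'a', 'e', 'd', 'b'] -> ['b', 'c', 'a', 'e', 'd']


Output: [1, 3, 4, 3, 4, 4]


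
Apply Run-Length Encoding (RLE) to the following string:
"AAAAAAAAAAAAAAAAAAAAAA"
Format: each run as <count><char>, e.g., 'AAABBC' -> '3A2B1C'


Scanning runs left to right:
  i=0: run of 'A' x 22 -> '22A'

RLE = 22A


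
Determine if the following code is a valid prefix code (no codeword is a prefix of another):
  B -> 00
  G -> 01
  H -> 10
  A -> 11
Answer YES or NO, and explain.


Checking each pair (does one codeword prefix another?):
  B='00' vs G='01': no prefix
  B='00' vs H='10': no prefix
  B='00' vs A='11': no prefix
  G='01' vs B='00': no prefix
  G='01' vs H='10': no prefix
  G='01' vs A='11': no prefix
  H='10' vs B='00': no prefix
  H='10' vs G='01': no prefix
  H='10' vs A='11': no prefix
  A='11' vs B='00': no prefix
  A='11' vs G='01': no prefix
  A='11' vs H='10': no prefix
No violation found over all pairs.

YES -- this is a valid prefix code. No codeword is a prefix of any other codeword.


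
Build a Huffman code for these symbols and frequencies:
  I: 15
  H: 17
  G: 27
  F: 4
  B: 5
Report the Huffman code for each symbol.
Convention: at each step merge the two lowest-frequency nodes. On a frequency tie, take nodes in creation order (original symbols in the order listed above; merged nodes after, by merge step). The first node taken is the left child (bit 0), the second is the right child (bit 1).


Huffman tree construction:
Step 1: Merge F(4) + B(5) = 9
Step 2: Merge (F+B)(9) + I(15) = 24
Step 3: Merge H(17) + ((F+B)+I)(24) = 41
Step 4: Merge G(27) + (H+((F+B)+I))(41) = 68
Read each symbol's code off the tree from the root (left child = 0, right child = 1).

Codes:
  I: 111 (length 3)
  H: 10 (length 2)
  G: 0 (length 1)
  F: 1100 (length 4)
  B: 1101 (length 4)
Average code length: 142/68 = 2.0882 bits/symbol


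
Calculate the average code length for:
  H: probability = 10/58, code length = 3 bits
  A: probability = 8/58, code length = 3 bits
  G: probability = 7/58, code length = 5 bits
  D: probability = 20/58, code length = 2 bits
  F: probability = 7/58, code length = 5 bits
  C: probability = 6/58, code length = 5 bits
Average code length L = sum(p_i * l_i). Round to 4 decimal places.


Weighted contributions p_i * l_i:
  H: (10/58) * 3 = 30/58
  A: (8/58) * 3 = 24/58
  G: (7/58) * 5 = 35/58
  D: (20/58) * 2 = 40/58
  F: (7/58) * 5 = 35/58
  C: (6/58) * 5 = 30/58
Sum = (30 + 24 + 35 + 40 + 35 + 30)/58 = 194/58

L = 194/58 = 3.3448 bits/symbol


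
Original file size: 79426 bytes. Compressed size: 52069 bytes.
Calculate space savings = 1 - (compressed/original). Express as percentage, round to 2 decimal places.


ratio = compressed/original = 52069/79426 = 0.655566
savings = 1 - ratio = 1 - 0.655566 = 0.344434
as a percentage: 0.344434 * 100 = 34.44%

Space savings = 1 - 52069/79426 = 34.44%


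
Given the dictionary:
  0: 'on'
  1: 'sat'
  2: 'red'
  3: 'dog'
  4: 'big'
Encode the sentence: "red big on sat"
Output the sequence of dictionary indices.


Look up each word in the dictionary:
  'red' -> 2
  'big' -> 4
  'on' -> 0
  'sat' -> 1

Encoded: [2, 4, 0, 1]


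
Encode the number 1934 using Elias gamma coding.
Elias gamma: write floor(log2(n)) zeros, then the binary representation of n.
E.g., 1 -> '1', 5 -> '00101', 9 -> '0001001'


num_bits = floor(log2(1934)) + 1 = 11
leading_zeros = num_bits - 1 = 10
binary(1934) = 11110001110

Elias gamma(1934) = '0000000000' + '11110001110' = 000000000011110001110 (21 bits)


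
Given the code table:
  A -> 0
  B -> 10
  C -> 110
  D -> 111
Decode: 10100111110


Decoding:
10 -> B
10 -> B
0 -> A
111 -> D
110 -> C


Result: BBADC


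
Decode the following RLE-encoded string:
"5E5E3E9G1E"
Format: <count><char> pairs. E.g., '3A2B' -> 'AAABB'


Expanding each <count><char> pair:
  5E -> 'EEEEE'
  5E -> 'EEEEE'
  3E -> 'EEE'
  9G -> 'GGGGGGGGG'
  1E -> 'E'

Decoded = EEEEEEEEEEEEEGGGGGGGGGE


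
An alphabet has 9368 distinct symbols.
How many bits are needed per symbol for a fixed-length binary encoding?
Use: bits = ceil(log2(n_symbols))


log2(9368) = 13.1935
Bracket: 2^13 = 8192 < 9368 <= 2^14 = 16384
So ceil(log2(9368)) = 14

bits = ceil(log2(9368)) = ceil(13.1935) = 14 bits


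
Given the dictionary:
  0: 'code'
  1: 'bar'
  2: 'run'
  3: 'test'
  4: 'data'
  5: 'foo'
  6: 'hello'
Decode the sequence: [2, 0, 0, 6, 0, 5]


Look up each index in the dictionary:
  2 -> 'run'
  0 -> 'code'
  0 -> 'code'
  6 -> 'hello'
  0 -> 'code'
  5 -> 'foo'

Decoded: "run code code hello code foo"


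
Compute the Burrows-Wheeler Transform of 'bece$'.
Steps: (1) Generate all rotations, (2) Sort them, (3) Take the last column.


Rotations (sorted):
  0: $bece -> last char: e
  1: bece$ -> last char: $
  2: ce$be -> last char: e
  3: e$bec -> last char: c
  4: ece$b -> last char: b


BWT = e$ecb


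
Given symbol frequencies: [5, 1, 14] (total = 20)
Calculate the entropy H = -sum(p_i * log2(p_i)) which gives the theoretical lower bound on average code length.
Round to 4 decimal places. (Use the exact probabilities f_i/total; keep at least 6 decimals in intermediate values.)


Per-symbol terms -p_i * log2(p_i) with p_i = f_i/20:
  p = 5/20 = 0.250000: log2(p) = -2.000000, -p*log2(p) = 0.500000
  p = 1/20 = 0.050000: log2(p) = -4.321928, -p*log2(p) = 0.216096
  p = 14/20 = 0.700000: log2(p) = -0.514573, -p*log2(p) = 0.360201
H = 0.500000 + 0.216096 + 0.360201 = 1.076297

H = 1.0763 bits/symbol


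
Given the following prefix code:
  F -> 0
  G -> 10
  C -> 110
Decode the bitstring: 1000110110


Decoding step by step:
Bits 10 -> G
Bits 0 -> F
Bits 0 -> F
Bits 110 -> C
Bits 110 -> C


Decoded message: GFFCC


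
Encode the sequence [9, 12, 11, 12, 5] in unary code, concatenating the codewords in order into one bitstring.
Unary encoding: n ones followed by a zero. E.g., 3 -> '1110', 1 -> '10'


Encode each number as n ones followed by a terminating 0:
  9 -> 1111111110 (10 bits)
  12 -> 1111111111110 (13 bits)
  11 -> 111111111110 (12 bits)
  12 -> 1111111111110 (13 bits)
  5 -> 111110 (6 bits)
Total length = 10 + 13 + 12 + 13 + 6 = 54 bits.

Unary([9, 12, 11, 12, 5]) = 111111111011111111111101111111111101111111111110111110 (54 bits)


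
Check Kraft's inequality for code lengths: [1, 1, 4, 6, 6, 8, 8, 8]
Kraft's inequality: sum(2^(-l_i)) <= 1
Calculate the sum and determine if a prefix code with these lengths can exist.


Sum = 2^(-1) + 2^(-1) + 2^(-4) + 2^(-6) + 2^(-6) + 2^(-8) + 2^(-8) + 2^(-8)
    = 0.5 + 0.5 + 0.0625 + 0.015625 + 0.015625 + 0.00390625 + 0.00390625 + 0.00390625
    = 283/256 = 1.10546875
Since 1.10546875 > 1, Kraft's inequality is NOT satisfied.
A prefix code with these lengths CANNOT exist.

Kraft sum = 1.10546875. Not satisfied.


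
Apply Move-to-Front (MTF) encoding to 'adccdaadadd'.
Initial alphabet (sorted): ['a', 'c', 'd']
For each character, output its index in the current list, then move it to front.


MTF encoding:
'a': index 0 in ['a', 'c', 'd'] -> ['a', 'c', 'd']
'd': index 2 in ['a', 'c', 'd'] -> ['d', 'a', 'c']
'c': index 2 in ['d', 'a', 'c'] -> ['c', 'd', 'a']
'c': index 0 in ['c', 'd', 'a'] -> ['c', 'd', 'a']
'd': index 1 in ['c', 'd', 'a'] -> ['d', 'c', 'a']
'a': index 2 in ['d', 'c', 'a'] -> ['a', 'd', 'c']
'a': index 0 in ['a', 'd', 'c'] -> ['a', 'd', 'c']
'd': index 1 in ['a', 'd', 'c'] -> ['d', 'a', 'c']
'a': index 1 in ['d', 'a', 'c'] -> ['a', 'd', 'c']
'd': index 1 in ['a', 'd', 'c'] -> ['d', 'a', 'c']
'd': index 0 in ['d', 'a', 'c'] -> ['d', 'a', 'c']


Output: [0, 2, 2, 0, 1, 2, 0, 1, 1, 1, 0]


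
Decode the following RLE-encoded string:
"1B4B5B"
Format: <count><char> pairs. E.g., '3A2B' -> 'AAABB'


Expanding each <count><char> pair:
  1B -> 'B'
  4B -> 'BBBB'
  5B -> 'BBBBB'

Decoded = BBBBBBBBBB


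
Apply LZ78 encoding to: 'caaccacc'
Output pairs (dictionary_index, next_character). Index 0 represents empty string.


LZ78 encoding steps:
Dictionary: {0: ''}
Step 1: w='' (idx 0), next='c' -> output (0, 'c'), add 'c' as idx 1
Step 2: w='' (idx 0), next='a' -> output (0, 'a'), add 'a' as idx 2
Step 3: w='a' (idx 2), next='c' -> output (2, 'c'), add 'ac' as idx 3
Step 4: w='c' (idx 1), next='a' -> output (1, 'a'), add 'ca' as idx 4
Step 5: w='c' (idx 1), next='c' -> output (1, 'c'), add 'cc' as idx 5


Encoded: [(0, 'c'), (0, 'a'), (2, 'c'), (1, 'a'), (1, 'c')]


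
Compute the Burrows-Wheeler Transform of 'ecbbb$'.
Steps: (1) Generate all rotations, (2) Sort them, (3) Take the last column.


Rotations (sorted):
  0: $ecbbb -> last char: b
  1: b$ecbb -> last char: b
  2: bb$ecb -> last char: b
  3: bbb$ec -> last char: c
  4: cbbb$e -> last char: e
  5: ecbbb$ -> last char: $


BWT = bbbce$


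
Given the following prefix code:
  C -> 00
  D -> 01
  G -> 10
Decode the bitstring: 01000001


Decoding step by step:
Bits 01 -> D
Bits 00 -> C
Bits 00 -> C
Bits 01 -> D


Decoded message: DCCD


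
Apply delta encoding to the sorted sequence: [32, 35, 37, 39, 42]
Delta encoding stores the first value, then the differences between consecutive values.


First value: 32
Deltas:
  35 - 32 = 3
  37 - 35 = 2
  39 - 37 = 2
  42 - 39 = 3


Delta encoded: [32, 3, 2, 2, 3]


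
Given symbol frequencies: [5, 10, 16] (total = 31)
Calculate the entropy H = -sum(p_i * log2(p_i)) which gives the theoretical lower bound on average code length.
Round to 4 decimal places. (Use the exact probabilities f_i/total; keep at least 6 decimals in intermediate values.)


Per-symbol terms -p_i * log2(p_i) with p_i = f_i/31:
  p = 5/31 = 0.161290: log2(p) = -2.632268, -p*log2(p) = 0.424559
  p = 10/31 = 0.322581: log2(p) = -1.632268, -p*log2(p) = 0.526538
  p = 16/31 = 0.516129: log2(p) = -0.954196, -p*log2(p) = 0.492488
H = 0.424559 + 0.526538 + 0.492488 = 1.443585

H = 1.4436 bits/symbol


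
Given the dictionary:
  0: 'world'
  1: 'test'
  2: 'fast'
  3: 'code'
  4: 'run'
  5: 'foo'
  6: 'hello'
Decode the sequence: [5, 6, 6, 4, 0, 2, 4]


Look up each index in the dictionary:
  5 -> 'foo'
  6 -> 'hello'
  6 -> 'hello'
  4 -> 'run'
  0 -> 'world'
  2 -> 'fast'
  4 -> 'run'

Decoded: "foo hello hello run world fast run"
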